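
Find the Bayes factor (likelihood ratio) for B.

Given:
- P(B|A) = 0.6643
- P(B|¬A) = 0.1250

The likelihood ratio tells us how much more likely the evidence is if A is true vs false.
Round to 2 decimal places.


Likelihood Ratio (LR) = P(B|A) / P(B|¬A)

LR = 0.6643 / 0.1250
   = 5.31

The evidence is 5.31 times more likely if A is true than if A is false.
LR > 1, so observing B raises the odds in favor of A.


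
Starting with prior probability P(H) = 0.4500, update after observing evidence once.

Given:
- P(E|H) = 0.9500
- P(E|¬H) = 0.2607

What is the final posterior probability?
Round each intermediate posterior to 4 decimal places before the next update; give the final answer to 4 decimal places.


Sequential Bayesian updating:

Initial prior: P(H) = 0.4500

Update 1:
  P(E) = 0.9500 × 0.4500 + 0.2607 × 0.5500 = 0.42750000 + 0.14338500 = 0.57088500
  P(H|E) = 0.42750000 / 0.57088500 = 0.7488

Final posterior: 0.7488


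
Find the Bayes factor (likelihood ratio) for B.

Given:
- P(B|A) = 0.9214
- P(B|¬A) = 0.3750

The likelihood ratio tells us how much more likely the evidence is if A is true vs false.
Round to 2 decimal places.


Likelihood Ratio (LR) = P(B|A) / P(B|¬A)

LR = 0.9214 / 0.3750
   = 2.46

The evidence is 2.46 times more likely if A is true than if A is false.
LR > 1, so observing B raises the odds in favor of A.


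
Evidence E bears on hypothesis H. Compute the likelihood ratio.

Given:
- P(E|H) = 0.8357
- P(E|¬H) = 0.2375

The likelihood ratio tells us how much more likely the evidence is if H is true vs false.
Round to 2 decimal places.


Likelihood Ratio (LR) = P(E|H) / P(E|¬H)

LR = 0.8357 / 0.2375
   = 3.52

The evidence is 3.52 times more likely if H is true than if H is false.
LR > 1, so observing E raises the odds in favor of H.


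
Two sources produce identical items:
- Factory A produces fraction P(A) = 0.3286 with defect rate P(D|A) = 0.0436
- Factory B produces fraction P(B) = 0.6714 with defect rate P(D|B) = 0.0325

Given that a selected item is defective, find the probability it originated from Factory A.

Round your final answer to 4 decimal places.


Let A = from Factory A, D = defective

Given:
- P(A) = 0.3286, P(B) = 0.6714
- P(D|A) = 0.0436, P(D|B) = 0.0325

Step 1: Find P(D)
P(D) = P(D|A)P(A) + P(D|B)P(B)
     = 0.0436 × 0.3286 + 0.0325 × 0.6714
     = 0.01432696 + 0.02182050
     = 0.03614746

Step 2: Apply Bayes' theorem
P(A|D) = P(D|A)P(A) / P(D)
       = 0.01432696 / 0.03614746
       = 0.3963


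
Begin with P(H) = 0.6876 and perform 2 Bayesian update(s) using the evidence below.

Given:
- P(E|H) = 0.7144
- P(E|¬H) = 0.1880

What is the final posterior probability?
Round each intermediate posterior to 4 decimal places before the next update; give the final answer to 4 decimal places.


Sequential Bayesian updating:

Initial prior: P(H) = 0.6876

Update 1:
  P(E) = 0.7144 × 0.6876 + 0.1880 × 0.3124 = 0.49122144 + 0.05873120 = 0.54995264
  P(H|E) = 0.49122144 / 0.54995264 = 0.8932

Update 2:
  P(E) = 0.7144 × 0.8932 + 0.1880 × 0.1068 = 0.63810208 + 0.02007840 = 0.65818048
  P(H|E) = 0.63810208 / 0.65818048 = 0.9695

Final posterior: 0.9695


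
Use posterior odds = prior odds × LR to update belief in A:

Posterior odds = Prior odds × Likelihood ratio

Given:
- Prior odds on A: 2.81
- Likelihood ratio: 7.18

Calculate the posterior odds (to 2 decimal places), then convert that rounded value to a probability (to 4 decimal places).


Step 1: Calculate posterior odds
Posterior odds = Prior odds × LR
               = 2.81 × 7.18
               = 20.18

Step 2: Convert to probability
P(A|E) = Posterior odds / (1 + Posterior odds)
       = 20.18 / (1 + 20.18)
       = 20.18 / 21.18
       = 0.9528

The evidence increased P(A) from 0.7375 to 0.9528.


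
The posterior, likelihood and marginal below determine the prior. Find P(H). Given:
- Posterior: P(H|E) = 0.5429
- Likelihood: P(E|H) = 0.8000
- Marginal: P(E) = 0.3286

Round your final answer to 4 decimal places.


From Bayes' theorem: P(H|E) = P(E|H) × P(H) / P(E)

Rearranging for P(H):
P(H) = P(H|E) × P(E) / P(E|H)
     = 0.5429 × 0.3286 / 0.8000
     = 0.17839694 / 0.8000
     = 0.2230


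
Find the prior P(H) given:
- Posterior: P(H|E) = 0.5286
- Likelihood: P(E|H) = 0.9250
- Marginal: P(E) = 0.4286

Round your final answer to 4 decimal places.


From Bayes' theorem: P(H|E) = P(E|H) × P(H) / P(E)

Rearranging for P(H):
P(H) = P(H|E) × P(E) / P(E|H)
     = 0.5286 × 0.4286 / 0.9250
     = 0.22655796 / 0.9250
     = 0.2449


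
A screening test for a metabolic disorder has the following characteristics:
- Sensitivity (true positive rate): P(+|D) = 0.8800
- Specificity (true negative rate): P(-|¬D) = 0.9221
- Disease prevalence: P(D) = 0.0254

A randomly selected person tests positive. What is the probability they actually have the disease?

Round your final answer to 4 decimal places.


Let D = has disease, + = positive test

Given:
- P(D) = 0.0254 (prevalence)
- P(+|D) = 0.8800 (sensitivity)
- P(-|¬D) = 0.9221 (specificity)
- P(+|¬D) = 0.0779 (false positive rate = 1 - specificity)

Step 1: Find P(+)
P(+) = P(+|D)P(D) + P(+|¬D)P(¬D)
     = 0.8800 × 0.0254 + 0.0779 × 0.9746
     = 0.02235200 + 0.07592134
     = 0.09827334

Step 2: Apply Bayes' theorem for P(D|+)
P(D|+) = P(+|D)P(D) / P(+)
       = 0.02235200 / 0.09827334
       = 0.2274


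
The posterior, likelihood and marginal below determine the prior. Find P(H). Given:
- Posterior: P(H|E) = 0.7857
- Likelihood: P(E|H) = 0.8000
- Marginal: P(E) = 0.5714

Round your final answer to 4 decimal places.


From Bayes' theorem: P(H|E) = P(E|H) × P(H) / P(E)

Rearranging for P(H):
P(H) = P(H|E) × P(E) / P(E|H)
     = 0.7857 × 0.5714 / 0.8000
     = 0.44894898 / 0.8000
     = 0.5612


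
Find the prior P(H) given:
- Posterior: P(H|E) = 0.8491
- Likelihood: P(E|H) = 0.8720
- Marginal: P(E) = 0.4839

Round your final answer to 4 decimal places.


From Bayes' theorem: P(H|E) = P(E|H) × P(H) / P(E)

Rearranging for P(H):
P(H) = P(H|E) × P(E) / P(E|H)
     = 0.8491 × 0.4839 / 0.8720
     = 0.41087949 / 0.8720
     = 0.4712


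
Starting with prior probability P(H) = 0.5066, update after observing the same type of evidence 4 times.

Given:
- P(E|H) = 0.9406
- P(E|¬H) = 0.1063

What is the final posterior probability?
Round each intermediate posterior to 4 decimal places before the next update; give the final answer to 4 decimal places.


Sequential Bayesian updating:

Initial prior: P(H) = 0.5066

Update 1:
  P(E) = 0.9406 × 0.5066 + 0.1063 × 0.4934 = 0.47650796 + 0.05244842 = 0.52895638
  P(H|E) = 0.47650796 / 0.52895638 = 0.9008

Update 2:
  P(E) = 0.9406 × 0.9008 + 0.1063 × 0.0992 = 0.84729248 + 0.01054496 = 0.85783744
  P(H|E) = 0.84729248 / 0.85783744 = 0.9877

Update 3:
  P(E) = 0.9406 × 0.9877 + 0.1063 × 0.0123 = 0.92903062 + 0.00130749 = 0.93033811
  P(H|E) = 0.92903062 / 0.93033811 = 0.9986

Update 4:
  P(E) = 0.9406 × 0.9986 + 0.1063 × 0.0014 = 0.93928316 + 0.00014882 = 0.93943198
  P(H|E) = 0.93928316 / 0.93943198 = 0.9998

Final posterior: 0.9998


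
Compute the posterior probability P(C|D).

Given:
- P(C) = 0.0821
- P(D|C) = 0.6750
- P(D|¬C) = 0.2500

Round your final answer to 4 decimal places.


Bayes' theorem: P(C|D) = P(D|C) × P(C) / P(D)

Step 1: Calculate P(D) using law of total probability
P(D) = P(D|C)P(C) + P(D|¬C)P(¬C)
     = 0.6750 × 0.0821 + 0.2500 × 0.9179
     = 0.05541750 + 0.22947500
     = 0.28489250

Step 2: Apply Bayes' theorem
P(C|D) = P(D|C) × P(C) / P(D)
       = 0.05541750 / 0.28489250
       = 0.1945


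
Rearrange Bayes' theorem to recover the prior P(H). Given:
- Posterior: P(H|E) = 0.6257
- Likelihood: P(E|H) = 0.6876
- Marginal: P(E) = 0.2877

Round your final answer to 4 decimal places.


From Bayes' theorem: P(H|E) = P(E|H) × P(H) / P(E)

Rearranging for P(H):
P(H) = P(H|E) × P(E) / P(E|H)
     = 0.6257 × 0.2877 / 0.6876
     = 0.18001389 / 0.6876
     = 0.2618


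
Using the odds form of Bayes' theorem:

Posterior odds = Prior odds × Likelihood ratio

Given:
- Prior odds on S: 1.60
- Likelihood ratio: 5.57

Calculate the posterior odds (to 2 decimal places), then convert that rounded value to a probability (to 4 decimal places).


Step 1: Calculate posterior odds
Posterior odds = Prior odds × LR
               = 1.60 × 5.57
               = 8.91

Step 2: Convert to probability
P(S|E) = Posterior odds / (1 + Posterior odds)
       = 8.91 / (1 + 8.91)
       = 8.91 / 9.91
       = 0.8991

The evidence increased P(S) from 0.6154 to 0.8991.


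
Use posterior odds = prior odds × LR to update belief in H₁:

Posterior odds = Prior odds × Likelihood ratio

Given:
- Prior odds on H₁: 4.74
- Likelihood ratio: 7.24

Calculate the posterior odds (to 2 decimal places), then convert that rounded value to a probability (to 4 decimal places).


Step 1: Calculate posterior odds
Posterior odds = Prior odds × LR
               = 4.74 × 7.24
               = 34.32

Step 2: Convert to probability
P(H₁|E) = Posterior odds / (1 + Posterior odds)
       = 34.32 / (1 + 34.32)
       = 34.32 / 35.32
       = 0.9717

The evidence increased P(H₁) from 0.8258 to 0.9717.


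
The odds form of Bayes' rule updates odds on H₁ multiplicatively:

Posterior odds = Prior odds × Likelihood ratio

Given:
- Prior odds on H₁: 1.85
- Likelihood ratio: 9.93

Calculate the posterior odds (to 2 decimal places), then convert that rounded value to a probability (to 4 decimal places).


Step 1: Calculate posterior odds
Posterior odds = Prior odds × LR
               = 1.85 × 9.93
               = 18.37

Step 2: Convert to probability
P(H₁|E) = Posterior odds / (1 + Posterior odds)
       = 18.37 / (1 + 18.37)
       = 18.37 / 19.37
       = 0.9484

The evidence increased P(H₁) from 0.6491 to 0.9484.


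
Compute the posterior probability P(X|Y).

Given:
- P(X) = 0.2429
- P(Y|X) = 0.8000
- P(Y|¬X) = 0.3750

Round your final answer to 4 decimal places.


Bayes' theorem: P(X|Y) = P(Y|X) × P(X) / P(Y)

Step 1: Calculate P(Y) using law of total probability
P(Y) = P(Y|X)P(X) + P(Y|¬X)P(¬X)
     = 0.8000 × 0.2429 + 0.3750 × 0.7571
     = 0.19432000 + 0.28391250
     = 0.47823250

Step 2: Apply Bayes' theorem
P(X|Y) = P(Y|X) × P(X) / P(Y)
       = 0.19432000 / 0.47823250
       = 0.4063


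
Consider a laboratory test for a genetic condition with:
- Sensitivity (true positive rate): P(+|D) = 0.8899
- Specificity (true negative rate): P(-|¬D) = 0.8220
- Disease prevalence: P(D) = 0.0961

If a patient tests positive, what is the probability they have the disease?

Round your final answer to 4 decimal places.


Let D = has disease, + = positive test

Given:
- P(D) = 0.0961 (prevalence)
- P(+|D) = 0.8899 (sensitivity)
- P(-|¬D) = 0.8220 (specificity)
- P(+|¬D) = 0.1780 (false positive rate = 1 - specificity)

Step 1: Find P(+)
P(+) = P(+|D)P(D) + P(+|¬D)P(¬D)
     = 0.8899 × 0.0961 + 0.1780 × 0.9039
     = 0.08551939 + 0.16089420
     = 0.24641359

Step 2: Apply Bayes' theorem for P(D|+)
P(D|+) = P(+|D)P(D) / P(+)
       = 0.08551939 / 0.24641359
       = 0.3471


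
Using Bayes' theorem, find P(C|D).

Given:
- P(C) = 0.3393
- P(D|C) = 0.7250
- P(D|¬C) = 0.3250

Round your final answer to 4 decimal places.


Bayes' theorem: P(C|D) = P(D|C) × P(C) / P(D)

Step 1: Calculate P(D) using law of total probability
P(D) = P(D|C)P(C) + P(D|¬C)P(¬C)
     = 0.7250 × 0.3393 + 0.3250 × 0.6607
     = 0.24599250 + 0.21472750
     = 0.46072000

Step 2: Apply Bayes' theorem
P(C|D) = P(D|C) × P(C) / P(D)
       = 0.24599250 / 0.46072000
       = 0.5339


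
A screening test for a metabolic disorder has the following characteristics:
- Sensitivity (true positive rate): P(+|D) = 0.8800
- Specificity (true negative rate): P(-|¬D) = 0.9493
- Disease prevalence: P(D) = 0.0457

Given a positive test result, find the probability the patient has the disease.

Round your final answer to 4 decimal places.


Let D = has disease, + = positive test

Given:
- P(D) = 0.0457 (prevalence)
- P(+|D) = 0.8800 (sensitivity)
- P(-|¬D) = 0.9493 (specificity)
- P(+|¬D) = 0.0507 (false positive rate = 1 - specificity)

Step 1: Find P(+)
P(+) = P(+|D)P(D) + P(+|¬D)P(¬D)
     = 0.8800 × 0.0457 + 0.0507 × 0.9543
     = 0.04021600 + 0.04838301
     = 0.08859901

Step 2: Apply Bayes' theorem for P(D|+)
P(D|+) = P(+|D)P(D) / P(+)
       = 0.04021600 / 0.08859901
       = 0.4539


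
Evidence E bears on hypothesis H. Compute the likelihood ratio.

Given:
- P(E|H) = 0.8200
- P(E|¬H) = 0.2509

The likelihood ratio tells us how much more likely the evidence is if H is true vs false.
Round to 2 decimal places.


Likelihood Ratio (LR) = P(E|H) / P(E|¬H)

LR = 0.8200 / 0.2509
   = 3.27

The evidence is 3.27 times more likely if H is true than if H is false.
LR > 1, so observing E raises the odds in favor of H.


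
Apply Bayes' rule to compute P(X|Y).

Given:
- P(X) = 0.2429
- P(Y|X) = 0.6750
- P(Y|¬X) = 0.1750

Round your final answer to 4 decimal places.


Bayes' theorem: P(X|Y) = P(Y|X) × P(X) / P(Y)

Step 1: Calculate P(Y) using law of total probability
P(Y) = P(Y|X)P(X) + P(Y|¬X)P(¬X)
     = 0.6750 × 0.2429 + 0.1750 × 0.7571
     = 0.16395750 + 0.13249250
     = 0.29645000

Step 2: Apply Bayes' theorem
P(X|Y) = P(Y|X) × P(X) / P(Y)
       = 0.16395750 / 0.29645000
       = 0.5531


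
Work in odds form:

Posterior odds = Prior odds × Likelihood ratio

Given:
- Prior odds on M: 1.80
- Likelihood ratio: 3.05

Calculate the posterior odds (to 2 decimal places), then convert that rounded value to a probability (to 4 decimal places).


Step 1: Calculate posterior odds
Posterior odds = Prior odds × LR
               = 1.80 × 3.05
               = 5.49

Step 2: Convert to probability
P(M|E) = Posterior odds / (1 + Posterior odds)
       = 5.49 / (1 + 5.49)
       = 5.49 / 6.49
       = 0.8459

The evidence increased P(M) from 0.6429 to 0.8459.


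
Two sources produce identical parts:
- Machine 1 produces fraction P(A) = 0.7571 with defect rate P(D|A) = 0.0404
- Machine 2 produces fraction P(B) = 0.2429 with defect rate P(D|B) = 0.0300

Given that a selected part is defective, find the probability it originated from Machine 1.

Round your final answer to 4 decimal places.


Let A = from Machine 1, D = defective

Given:
- P(A) = 0.7571, P(B) = 0.2429
- P(D|A) = 0.0404, P(D|B) = 0.0300

Step 1: Find P(D)
P(D) = P(D|A)P(A) + P(D|B)P(B)
     = 0.0404 × 0.7571 + 0.0300 × 0.2429
     = 0.03058684 + 0.00728700
     = 0.03787384

Step 2: Apply Bayes' theorem
P(A|D) = P(D|A)P(A) / P(D)
       = 0.03058684 / 0.03787384
       = 0.8076


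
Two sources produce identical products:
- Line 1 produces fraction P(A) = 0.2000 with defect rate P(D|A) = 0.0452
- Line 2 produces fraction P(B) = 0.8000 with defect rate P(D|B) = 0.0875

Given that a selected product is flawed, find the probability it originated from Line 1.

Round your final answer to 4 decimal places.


Let A = from Line 1, D = flawed

Given:
- P(A) = 0.2000, P(B) = 0.8000
- P(D|A) = 0.0452, P(D|B) = 0.0875

Step 1: Find P(D)
P(D) = P(D|A)P(A) + P(D|B)P(B)
     = 0.0452 × 0.2000 + 0.0875 × 0.8000
     = 0.00904000 + 0.07000000
     = 0.07904000

Step 2: Apply Bayes' theorem
P(A|D) = P(D|A)P(A) / P(D)
       = 0.00904000 / 0.07904000
       = 0.1144


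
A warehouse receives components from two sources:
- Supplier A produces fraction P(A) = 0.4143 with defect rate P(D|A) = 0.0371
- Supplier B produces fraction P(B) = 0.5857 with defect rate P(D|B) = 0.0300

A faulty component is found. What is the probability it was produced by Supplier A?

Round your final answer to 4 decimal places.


Let A = from Supplier A, D = faulty

Given:
- P(A) = 0.4143, P(B) = 0.5857
- P(D|A) = 0.0371, P(D|B) = 0.0300

Step 1: Find P(D)
P(D) = P(D|A)P(A) + P(D|B)P(B)
     = 0.0371 × 0.4143 + 0.0300 × 0.5857
     = 0.01537053 + 0.01757100
     = 0.03294153

Step 2: Apply Bayes' theorem
P(A|D) = P(D|A)P(A) / P(D)
       = 0.01537053 / 0.03294153
       = 0.4666


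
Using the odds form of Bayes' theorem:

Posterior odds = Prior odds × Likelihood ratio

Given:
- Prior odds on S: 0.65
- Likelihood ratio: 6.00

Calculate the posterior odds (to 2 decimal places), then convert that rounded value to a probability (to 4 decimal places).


Step 1: Calculate posterior odds
Posterior odds = Prior odds × LR
               = 0.65 × 6.00
               = 3.90

Step 2: Convert to probability
P(S|E) = Posterior odds / (1 + Posterior odds)
       = 3.90 / (1 + 3.90)
       = 3.90 / 4.90
       = 0.7959

The evidence increased P(S) from 0.3939 to 0.7959.


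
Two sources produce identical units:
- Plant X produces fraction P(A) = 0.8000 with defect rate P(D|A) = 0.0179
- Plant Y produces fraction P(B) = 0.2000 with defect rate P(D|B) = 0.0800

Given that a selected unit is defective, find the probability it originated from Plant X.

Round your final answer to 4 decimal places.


Let A = from Plant X, D = defective

Given:
- P(A) = 0.8000, P(B) = 0.2000
- P(D|A) = 0.0179, P(D|B) = 0.0800

Step 1: Find P(D)
P(D) = P(D|A)P(A) + P(D|B)P(B)
     = 0.0179 × 0.8000 + 0.0800 × 0.2000
     = 0.01432000 + 0.01600000
     = 0.03032000

Step 2: Apply Bayes' theorem
P(A|D) = P(D|A)P(A) / P(D)
       = 0.01432000 / 0.03032000
       = 0.4723


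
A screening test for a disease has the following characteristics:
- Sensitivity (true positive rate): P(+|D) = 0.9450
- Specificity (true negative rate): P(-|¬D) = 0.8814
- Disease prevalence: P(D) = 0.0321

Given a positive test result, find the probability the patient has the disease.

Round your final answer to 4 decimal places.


Let D = has disease, + = positive test

Given:
- P(D) = 0.0321 (prevalence)
- P(+|D) = 0.9450 (sensitivity)
- P(-|¬D) = 0.8814 (specificity)
- P(+|¬D) = 0.1186 (false positive rate = 1 - specificity)

Step 1: Find P(+)
P(+) = P(+|D)P(D) + P(+|¬D)P(¬D)
     = 0.9450 × 0.0321 + 0.1186 × 0.9679
     = 0.03033450 + 0.11479294
     = 0.14512744

Step 2: Apply Bayes' theorem for P(D|+)
P(D|+) = P(+|D)P(D) / P(+)
       = 0.03033450 / 0.14512744
       = 0.2090


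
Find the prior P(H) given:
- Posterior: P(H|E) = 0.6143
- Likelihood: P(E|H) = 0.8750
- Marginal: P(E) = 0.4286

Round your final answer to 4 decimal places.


From Bayes' theorem: P(H|E) = P(E|H) × P(H) / P(E)

Rearranging for P(H):
P(H) = P(H|E) × P(E) / P(E|H)
     = 0.6143 × 0.4286 / 0.8750
     = 0.26328898 / 0.8750
     = 0.3009


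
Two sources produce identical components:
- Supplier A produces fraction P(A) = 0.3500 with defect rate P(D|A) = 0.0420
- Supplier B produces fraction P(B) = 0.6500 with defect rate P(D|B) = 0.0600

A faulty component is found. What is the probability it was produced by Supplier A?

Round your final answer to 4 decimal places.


Let A = from Supplier A, D = faulty

Given:
- P(A) = 0.3500, P(B) = 0.6500
- P(D|A) = 0.0420, P(D|B) = 0.0600

Step 1: Find P(D)
P(D) = P(D|A)P(A) + P(D|B)P(B)
     = 0.0420 × 0.3500 + 0.0600 × 0.6500
     = 0.01470000 + 0.03900000
     = 0.05370000

Step 2: Apply Bayes' theorem
P(A|D) = P(D|A)P(A) / P(D)
       = 0.01470000 / 0.05370000
       = 0.2737


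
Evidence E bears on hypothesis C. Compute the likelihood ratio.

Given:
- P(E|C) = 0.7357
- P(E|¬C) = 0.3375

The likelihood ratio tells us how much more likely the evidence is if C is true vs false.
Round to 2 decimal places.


Likelihood Ratio (LR) = P(E|C) / P(E|¬C)

LR = 0.7357 / 0.3375
   = 2.18

The evidence is 2.18 times more likely if C is true than if C is false.
Since LR > 1, the evidence supports C over ¬C.


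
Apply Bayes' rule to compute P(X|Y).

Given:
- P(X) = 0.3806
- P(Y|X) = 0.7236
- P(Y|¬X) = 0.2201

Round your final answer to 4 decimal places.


Bayes' theorem: P(X|Y) = P(Y|X) × P(X) / P(Y)

Step 1: Calculate P(Y) using law of total probability
P(Y) = P(Y|X)P(X) + P(Y|¬X)P(¬X)
     = 0.7236 × 0.3806 + 0.2201 × 0.6194
     = 0.27540216 + 0.13632994
     = 0.41173210

Step 2: Apply Bayes' theorem
P(X|Y) = P(Y|X) × P(X) / P(Y)
       = 0.27540216 / 0.41173210
       = 0.6689


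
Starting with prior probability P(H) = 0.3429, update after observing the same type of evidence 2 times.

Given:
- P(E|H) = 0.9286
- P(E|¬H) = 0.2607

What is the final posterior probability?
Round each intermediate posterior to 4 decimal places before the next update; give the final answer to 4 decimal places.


Sequential Bayesian updating:

Initial prior: P(H) = 0.3429

Update 1:
  P(E) = 0.9286 × 0.3429 + 0.2607 × 0.6571 = 0.31841694 + 0.17130597 = 0.48972291
  P(H|E) = 0.31841694 / 0.48972291 = 0.6502

Update 2:
  P(E) = 0.9286 × 0.6502 + 0.2607 × 0.3498 = 0.60377572 + 0.09119286 = 0.69496858
  P(H|E) = 0.60377572 / 0.69496858 = 0.8688

Final posterior: 0.8688


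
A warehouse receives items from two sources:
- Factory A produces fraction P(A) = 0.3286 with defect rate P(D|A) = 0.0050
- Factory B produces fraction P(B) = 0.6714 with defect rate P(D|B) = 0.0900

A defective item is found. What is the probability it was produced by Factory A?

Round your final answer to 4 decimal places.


Let A = from Factory A, D = defective

Given:
- P(A) = 0.3286, P(B) = 0.6714
- P(D|A) = 0.0050, P(D|B) = 0.0900

Step 1: Find P(D)
P(D) = P(D|A)P(A) + P(D|B)P(B)
     = 0.0050 × 0.3286 + 0.0900 × 0.6714
     = 0.00164300 + 0.06042600
     = 0.06206900

Step 2: Apply Bayes' theorem
P(A|D) = P(D|A)P(A) / P(D)
       = 0.00164300 / 0.06206900
       = 0.0265


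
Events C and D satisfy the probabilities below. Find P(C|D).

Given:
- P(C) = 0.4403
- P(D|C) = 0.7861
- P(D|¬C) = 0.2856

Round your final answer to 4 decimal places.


Bayes' theorem: P(C|D) = P(D|C) × P(C) / P(D)

Step 1: Calculate P(D) using law of total probability
P(D) = P(D|C)P(C) + P(D|¬C)P(¬C)
     = 0.7861 × 0.4403 + 0.2856 × 0.5597
     = 0.34611983 + 0.15985032
     = 0.50597015

Step 2: Apply Bayes' theorem
P(C|D) = P(D|C) × P(C) / P(D)
       = 0.34611983 / 0.50597015
       = 0.6841


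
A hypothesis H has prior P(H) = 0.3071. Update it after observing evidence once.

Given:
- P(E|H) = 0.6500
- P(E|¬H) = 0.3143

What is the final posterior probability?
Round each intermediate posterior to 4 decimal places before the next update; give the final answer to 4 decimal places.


Sequential Bayesian updating:

Initial prior: P(H) = 0.3071

Update 1:
  P(E) = 0.6500 × 0.3071 + 0.3143 × 0.6929 = 0.19961500 + 0.21777847 = 0.41739347
  P(H|E) = 0.19961500 / 0.41739347 = 0.4782

Final posterior: 0.4782


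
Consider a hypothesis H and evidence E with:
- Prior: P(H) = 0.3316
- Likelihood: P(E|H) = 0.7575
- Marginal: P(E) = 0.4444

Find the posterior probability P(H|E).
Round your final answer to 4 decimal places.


Using Bayes' theorem:

P(H|E) = P(E|H) × P(H) / P(E)
       = 0.7575 × 0.3316 / 0.4444
       = 0.25118700 / 0.4444
       = 0.5652

The evidence strengthens our belief in H.
Prior: 0.3316 → Posterior: 0.5652


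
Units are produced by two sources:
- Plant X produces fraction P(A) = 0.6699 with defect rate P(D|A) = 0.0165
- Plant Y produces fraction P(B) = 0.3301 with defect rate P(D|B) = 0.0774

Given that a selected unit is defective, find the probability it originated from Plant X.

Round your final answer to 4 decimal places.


Let A = from Plant X, D = defective

Given:
- P(A) = 0.6699, P(B) = 0.3301
- P(D|A) = 0.0165, P(D|B) = 0.0774

Step 1: Find P(D)
P(D) = P(D|A)P(A) + P(D|B)P(B)
     = 0.0165 × 0.6699 + 0.0774 × 0.3301
     = 0.01105335 + 0.02554974
     = 0.03660309

Step 2: Apply Bayes' theorem
P(A|D) = P(D|A)P(A) / P(D)
       = 0.01105335 / 0.03660309
       = 0.3020


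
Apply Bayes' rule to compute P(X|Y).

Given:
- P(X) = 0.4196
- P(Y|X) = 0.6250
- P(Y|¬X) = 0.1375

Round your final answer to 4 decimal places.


Bayes' theorem: P(X|Y) = P(Y|X) × P(X) / P(Y)

Step 1: Calculate P(Y) using law of total probability
P(Y) = P(Y|X)P(X) + P(Y|¬X)P(¬X)
     = 0.6250 × 0.4196 + 0.1375 × 0.5804
     = 0.26225000 + 0.07980500
     = 0.34205500

Step 2: Apply Bayes' theorem
P(X|Y) = P(Y|X) × P(X) / P(Y)
       = 0.26225000 / 0.34205500
       = 0.7667


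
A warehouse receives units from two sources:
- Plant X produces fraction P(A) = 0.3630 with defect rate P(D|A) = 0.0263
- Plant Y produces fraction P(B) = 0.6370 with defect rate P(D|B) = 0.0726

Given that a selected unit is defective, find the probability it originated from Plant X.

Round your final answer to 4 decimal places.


Let A = from Plant X, D = defective

Given:
- P(A) = 0.3630, P(B) = 0.6370
- P(D|A) = 0.0263, P(D|B) = 0.0726

Step 1: Find P(D)
P(D) = P(D|A)P(A) + P(D|B)P(B)
     = 0.0263 × 0.3630 + 0.0726 × 0.6370
     = 0.00954690 + 0.04624620
     = 0.05579310

Step 2: Apply Bayes' theorem
P(A|D) = P(D|A)P(A) / P(D)
       = 0.00954690 / 0.05579310
       = 0.1711


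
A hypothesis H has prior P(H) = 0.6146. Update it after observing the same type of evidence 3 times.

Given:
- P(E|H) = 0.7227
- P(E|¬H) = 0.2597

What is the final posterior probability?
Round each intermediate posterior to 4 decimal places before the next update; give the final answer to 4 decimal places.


Sequential Bayesian updating:

Initial prior: P(H) = 0.6146

Update 1:
  P(E) = 0.7227 × 0.6146 + 0.2597 × 0.3854 = 0.44417142 + 0.10008838 = 0.54425980
  P(H|E) = 0.44417142 / 0.54425980 = 0.8161

Update 2:
  P(E) = 0.7227 × 0.8161 + 0.2597 × 0.1839 = 0.58979547 + 0.04775883 = 0.63755430
  P(H|E) = 0.58979547 / 0.63755430 = 0.9251

Update 3:
  P(E) = 0.7227 × 0.9251 + 0.2597 × 0.0749 = 0.66856977 + 0.01945153 = 0.68802130
  P(H|E) = 0.66856977 / 0.68802130 = 0.9717

Final posterior: 0.9717


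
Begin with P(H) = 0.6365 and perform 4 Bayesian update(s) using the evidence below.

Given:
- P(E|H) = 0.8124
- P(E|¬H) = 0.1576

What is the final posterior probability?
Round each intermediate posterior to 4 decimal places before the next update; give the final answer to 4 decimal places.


Sequential Bayesian updating:

Initial prior: P(H) = 0.6365

Update 1:
  P(E) = 0.8124 × 0.6365 + 0.1576 × 0.3635 = 0.51709260 + 0.05728760 = 0.57438020
  P(H|E) = 0.51709260 / 0.57438020 = 0.9003

Update 2:
  P(E) = 0.8124 × 0.9003 + 0.1576 × 0.0997 = 0.73140372 + 0.01571272 = 0.74711644
  P(H|E) = 0.73140372 / 0.74711644 = 0.9790

Update 3:
  P(E) = 0.8124 × 0.9790 + 0.1576 × 0.0210 = 0.79533960 + 0.00330960 = 0.79864920
  P(H|E) = 0.79533960 / 0.79864920 = 0.9959

Update 4:
  P(E) = 0.8124 × 0.9959 + 0.1576 × 0.0041 = 0.80906916 + 0.00064616 = 0.80971532
  P(H|E) = 0.80906916 / 0.80971532 = 0.9992

Final posterior: 0.9992


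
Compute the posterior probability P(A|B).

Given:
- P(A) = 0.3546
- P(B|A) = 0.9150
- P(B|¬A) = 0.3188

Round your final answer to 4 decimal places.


Bayes' theorem: P(A|B) = P(B|A) × P(A) / P(B)

Step 1: Calculate P(B) using law of total probability
P(B) = P(B|A)P(A) + P(B|¬A)P(¬A)
     = 0.9150 × 0.3546 + 0.3188 × 0.6454
     = 0.32445900 + 0.20575352
     = 0.53021252

Step 2: Apply Bayes' theorem
P(A|B) = P(B|A) × P(A) / P(B)
       = 0.32445900 / 0.53021252
       = 0.6119


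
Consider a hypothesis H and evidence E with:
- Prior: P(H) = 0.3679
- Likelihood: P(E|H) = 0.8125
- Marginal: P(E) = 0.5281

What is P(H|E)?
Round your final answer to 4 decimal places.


Using Bayes' theorem:

P(H|E) = P(E|H) × P(H) / P(E)
       = 0.8125 × 0.3679 / 0.5281
       = 0.29891875 / 0.5281
       = 0.5660

The evidence strengthens our belief in H.
Prior: 0.3679 → Posterior: 0.5660


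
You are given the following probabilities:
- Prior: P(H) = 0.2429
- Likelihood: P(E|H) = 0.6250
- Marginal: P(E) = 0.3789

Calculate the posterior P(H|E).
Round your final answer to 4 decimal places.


Using Bayes' theorem:

P(H|E) = P(E|H) × P(H) / P(E)
       = 0.6250 × 0.2429 / 0.3789
       = 0.15181250 / 0.3789
       = 0.4007

The evidence strengthens our belief in H.
Prior: 0.2429 → Posterior: 0.4007


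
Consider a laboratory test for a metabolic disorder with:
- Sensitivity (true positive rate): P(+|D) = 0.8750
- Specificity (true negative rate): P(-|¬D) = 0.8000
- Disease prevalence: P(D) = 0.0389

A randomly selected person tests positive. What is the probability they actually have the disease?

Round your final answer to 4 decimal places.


Let D = has disease, + = positive test

Given:
- P(D) = 0.0389 (prevalence)
- P(+|D) = 0.8750 (sensitivity)
- P(-|¬D) = 0.8000 (specificity)
- P(+|¬D) = 0.2000 (false positive rate = 1 - specificity)

Step 1: Find P(+)
P(+) = P(+|D)P(D) + P(+|¬D)P(¬D)
     = 0.8750 × 0.0389 + 0.2000 × 0.9611
     = 0.03403750 + 0.19222000
     = 0.22625750

Step 2: Apply Bayes' theorem for P(D|+)
P(D|+) = P(+|D)P(D) / P(+)
       = 0.03403750 / 0.22625750
       = 0.1504


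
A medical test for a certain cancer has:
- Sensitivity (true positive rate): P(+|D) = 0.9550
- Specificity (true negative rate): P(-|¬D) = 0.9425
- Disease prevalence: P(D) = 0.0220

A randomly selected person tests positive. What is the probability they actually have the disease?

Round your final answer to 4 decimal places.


Let D = has disease, + = positive test

Given:
- P(D) = 0.0220 (prevalence)
- P(+|D) = 0.9550 (sensitivity)
- P(-|¬D) = 0.9425 (specificity)
- P(+|¬D) = 0.0575 (false positive rate = 1 - specificity)

Step 1: Find P(+)
P(+) = P(+|D)P(D) + P(+|¬D)P(¬D)
     = 0.9550 × 0.0220 + 0.0575 × 0.9780
     = 0.02101000 + 0.05623500
     = 0.07724500

Step 2: Apply Bayes' theorem for P(D|+)
P(D|+) = P(+|D)P(D) / P(+)
       = 0.02101000 / 0.07724500
       = 0.2720


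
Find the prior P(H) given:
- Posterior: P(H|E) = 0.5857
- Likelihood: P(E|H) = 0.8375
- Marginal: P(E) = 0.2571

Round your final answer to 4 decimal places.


From Bayes' theorem: P(H|E) = P(E|H) × P(H) / P(E)

Rearranging for P(H):
P(H) = P(H|E) × P(E) / P(E|H)
     = 0.5857 × 0.2571 / 0.8375
     = 0.15058347 / 0.8375
     = 0.1798


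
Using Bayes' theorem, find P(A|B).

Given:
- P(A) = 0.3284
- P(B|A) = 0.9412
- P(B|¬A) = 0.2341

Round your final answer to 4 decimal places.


Bayes' theorem: P(A|B) = P(B|A) × P(A) / P(B)

Step 1: Calculate P(B) using law of total probability
P(B) = P(B|A)P(A) + P(B|¬A)P(¬A)
     = 0.9412 × 0.3284 + 0.2341 × 0.6716
     = 0.30909008 + 0.15722156
     = 0.46631164

Step 2: Apply Bayes' theorem
P(A|B) = P(B|A) × P(A) / P(B)
       = 0.30909008 / 0.46631164
       = 0.6628


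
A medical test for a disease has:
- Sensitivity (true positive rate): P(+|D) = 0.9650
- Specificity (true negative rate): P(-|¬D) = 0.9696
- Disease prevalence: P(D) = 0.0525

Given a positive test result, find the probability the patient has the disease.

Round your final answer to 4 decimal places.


Let D = has disease, + = positive test

Given:
- P(D) = 0.0525 (prevalence)
- P(+|D) = 0.9650 (sensitivity)
- P(-|¬D) = 0.9696 (specificity)
- P(+|¬D) = 0.0304 (false positive rate = 1 - specificity)

Step 1: Find P(+)
P(+) = P(+|D)P(D) + P(+|¬D)P(¬D)
     = 0.9650 × 0.0525 + 0.0304 × 0.9475
     = 0.05066250 + 0.02880400
     = 0.07946650

Step 2: Apply Bayes' theorem for P(D|+)
P(D|+) = P(+|D)P(D) / P(+)
       = 0.05066250 / 0.07946650
       = 0.6375


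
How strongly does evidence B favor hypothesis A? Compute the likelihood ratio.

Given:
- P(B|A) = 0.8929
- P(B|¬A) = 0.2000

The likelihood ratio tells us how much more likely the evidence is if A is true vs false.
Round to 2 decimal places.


Likelihood Ratio (LR) = P(B|A) / P(B|¬A)

LR = 0.8929 / 0.2000
   = 4.46

The evidence is 4.46 times more likely if A is true than if A is false.
LR > 1, so observing B raises the odds in favor of A.


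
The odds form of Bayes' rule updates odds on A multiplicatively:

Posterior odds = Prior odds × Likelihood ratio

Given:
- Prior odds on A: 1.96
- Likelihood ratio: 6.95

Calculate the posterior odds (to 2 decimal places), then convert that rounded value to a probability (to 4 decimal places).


Step 1: Calculate posterior odds
Posterior odds = Prior odds × LR
               = 1.96 × 6.95
               = 13.62

Step 2: Convert to probability
P(A|E) = Posterior odds / (1 + Posterior odds)
       = 13.62 / (1 + 13.62)
       = 13.62 / 14.62
       = 0.9316

The evidence increased P(A) from 0.6622 to 0.9316.


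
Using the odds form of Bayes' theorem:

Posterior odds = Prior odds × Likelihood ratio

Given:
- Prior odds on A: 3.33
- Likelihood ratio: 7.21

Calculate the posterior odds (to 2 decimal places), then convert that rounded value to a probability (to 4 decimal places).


Step 1: Calculate posterior odds
Posterior odds = Prior odds × LR
               = 3.33 × 7.21
               = 24.01

Step 2: Convert to probability
P(A|E) = Posterior odds / (1 + Posterior odds)
       = 24.01 / (1 + 24.01)
       = 24.01 / 25.01
       = 0.9600

The evidence increased P(A) from 0.7691 to 0.9600.


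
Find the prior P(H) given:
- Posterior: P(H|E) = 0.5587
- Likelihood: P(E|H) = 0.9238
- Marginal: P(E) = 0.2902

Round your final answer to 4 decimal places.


From Bayes' theorem: P(H|E) = P(E|H) × P(H) / P(E)

Rearranging for P(H):
P(H) = P(H|E) × P(E) / P(E|H)
     = 0.5587 × 0.2902 / 0.9238
     = 0.16213474 / 0.9238
     = 0.1755


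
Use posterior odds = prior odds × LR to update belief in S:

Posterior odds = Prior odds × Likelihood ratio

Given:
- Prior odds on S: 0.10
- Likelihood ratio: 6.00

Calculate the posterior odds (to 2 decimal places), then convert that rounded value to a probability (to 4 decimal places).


Step 1: Calculate posterior odds
Posterior odds = Prior odds × LR
               = 0.10 × 6.00
               = 0.60

Step 2: Convert to probability
P(S|E) = Posterior odds / (1 + Posterior odds)
       = 0.60 / (1 + 0.60)
       = 0.60 / 1.60
       = 0.3750

The evidence increased P(S) from 0.0909 to 0.3750.


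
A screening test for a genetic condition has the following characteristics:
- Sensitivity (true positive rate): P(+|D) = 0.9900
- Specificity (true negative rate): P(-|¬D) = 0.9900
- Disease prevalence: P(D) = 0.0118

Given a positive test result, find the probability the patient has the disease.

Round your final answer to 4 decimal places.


Let D = has disease, + = positive test

Given:
- P(D) = 0.0118 (prevalence)
- P(+|D) = 0.9900 (sensitivity)
- P(-|¬D) = 0.9900 (specificity)
- P(+|¬D) = 0.0100 (false positive rate = 1 - specificity)

Step 1: Find P(+)
P(+) = P(+|D)P(D) + P(+|¬D)P(¬D)
     = 0.9900 × 0.0118 + 0.0100 × 0.9882
     = 0.01168200 + 0.00988200
     = 0.02156400

Step 2: Apply Bayes' theorem for P(D|+)
P(D|+) = P(+|D)P(D) / P(+)
       = 0.01168200 / 0.02156400
       = 0.5417


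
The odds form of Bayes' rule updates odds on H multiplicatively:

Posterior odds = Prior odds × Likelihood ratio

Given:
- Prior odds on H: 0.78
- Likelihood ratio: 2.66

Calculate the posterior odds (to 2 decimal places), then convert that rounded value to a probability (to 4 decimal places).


Step 1: Calculate posterior odds
Posterior odds = Prior odds × LR
               = 0.78 × 2.66
               = 2.07

Step 2: Convert to probability
P(H|E) = Posterior odds / (1 + Posterior odds)
       = 2.07 / (1 + 2.07)
       = 2.07 / 3.07
       = 0.6743

The evidence increased P(H) from 0.4382 to 0.6743.


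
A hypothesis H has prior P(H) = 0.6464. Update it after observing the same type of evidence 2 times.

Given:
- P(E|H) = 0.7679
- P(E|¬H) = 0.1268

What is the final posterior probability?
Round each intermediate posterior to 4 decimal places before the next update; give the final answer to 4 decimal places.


Sequential Bayesian updating:

Initial prior: P(H) = 0.6464

Update 1:
  P(E) = 0.7679 × 0.6464 + 0.1268 × 0.3536 = 0.49637056 + 0.04483648 = 0.54120704
  P(H|E) = 0.49637056 / 0.54120704 = 0.9172

Update 2:
  P(E) = 0.7679 × 0.9172 + 0.1268 × 0.0828 = 0.70431788 + 0.01049904 = 0.71481692
  P(H|E) = 0.70431788 / 0.71481692 = 0.9853

Final posterior: 0.9853


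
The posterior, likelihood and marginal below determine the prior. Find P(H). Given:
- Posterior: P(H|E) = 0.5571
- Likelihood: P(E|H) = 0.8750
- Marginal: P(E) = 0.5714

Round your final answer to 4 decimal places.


From Bayes' theorem: P(H|E) = P(E|H) × P(H) / P(E)

Rearranging for P(H):
P(H) = P(H|E) × P(E) / P(E|H)
     = 0.5571 × 0.5714 / 0.8750
     = 0.31832694 / 0.8750
     = 0.3638


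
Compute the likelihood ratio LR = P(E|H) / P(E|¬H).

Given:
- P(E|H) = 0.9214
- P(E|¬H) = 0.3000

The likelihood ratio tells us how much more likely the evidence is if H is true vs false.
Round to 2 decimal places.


Likelihood Ratio (LR) = P(E|H) / P(E|¬H)

LR = 0.9214 / 0.3000
   = 3.07

The evidence is 3.07 times more likely if H is true than if H is false.
Since LR > 1, the evidence supports H over ¬H.


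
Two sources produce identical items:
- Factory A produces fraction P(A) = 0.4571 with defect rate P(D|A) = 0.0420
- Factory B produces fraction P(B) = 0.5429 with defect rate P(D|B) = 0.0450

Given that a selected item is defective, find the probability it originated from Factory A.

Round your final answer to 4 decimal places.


Let A = from Factory A, D = defective

Given:
- P(A) = 0.4571, P(B) = 0.5429
- P(D|A) = 0.0420, P(D|B) = 0.0450

Step 1: Find P(D)
P(D) = P(D|A)P(A) + P(D|B)P(B)
     = 0.0420 × 0.4571 + 0.0450 × 0.5429
     = 0.01919820 + 0.02443050
     = 0.04362870

Step 2: Apply Bayes' theorem
P(A|D) = P(D|A)P(A) / P(D)
       = 0.01919820 / 0.04362870
       = 0.4400


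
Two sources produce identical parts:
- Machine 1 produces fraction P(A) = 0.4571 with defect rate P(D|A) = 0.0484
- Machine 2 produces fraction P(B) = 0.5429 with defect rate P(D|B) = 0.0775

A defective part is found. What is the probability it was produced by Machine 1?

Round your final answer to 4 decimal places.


Let A = from Machine 1, D = defective

Given:
- P(A) = 0.4571, P(B) = 0.5429
- P(D|A) = 0.0484, P(D|B) = 0.0775

Step 1: Find P(D)
P(D) = P(D|A)P(A) + P(D|B)P(B)
     = 0.0484 × 0.4571 + 0.0775 × 0.5429
     = 0.02212364 + 0.04207475
     = 0.06419839

Step 2: Apply Bayes' theorem
P(A|D) = P(D|A)P(A) / P(D)
       = 0.02212364 / 0.06419839
       = 0.3446


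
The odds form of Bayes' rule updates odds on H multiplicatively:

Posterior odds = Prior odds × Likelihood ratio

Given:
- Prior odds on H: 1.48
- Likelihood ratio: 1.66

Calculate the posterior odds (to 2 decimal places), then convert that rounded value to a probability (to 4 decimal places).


Step 1: Calculate posterior odds
Posterior odds = Prior odds × LR
               = 1.48 × 1.66
               = 2.46

Step 2: Convert to probability
P(H|E) = Posterior odds / (1 + Posterior odds)
       = 2.46 / (1 + 2.46)
       = 2.46 / 3.46
       = 0.7110

The evidence increased P(H) from 0.5968 to 0.7110.


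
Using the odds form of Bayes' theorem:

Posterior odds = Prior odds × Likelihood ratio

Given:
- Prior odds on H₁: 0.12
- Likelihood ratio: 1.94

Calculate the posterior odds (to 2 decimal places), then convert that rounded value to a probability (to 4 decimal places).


Step 1: Calculate posterior odds
Posterior odds = Prior odds × LR
               = 0.12 × 1.94
               = 0.23

Step 2: Convert to probability
P(H₁|E) = Posterior odds / (1 + Posterior odds)
       = 0.23 / (1 + 0.23)
       = 0.23 / 1.23
       = 0.1870

The evidence increased P(H₁) from 0.1071 to 0.1870.


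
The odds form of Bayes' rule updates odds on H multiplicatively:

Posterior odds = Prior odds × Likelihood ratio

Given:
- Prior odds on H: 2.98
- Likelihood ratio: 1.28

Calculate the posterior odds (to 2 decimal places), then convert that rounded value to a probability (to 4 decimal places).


Step 1: Calculate posterior odds
Posterior odds = Prior odds × LR
               = 2.98 × 1.28
               = 3.81

Step 2: Convert to probability
P(H|E) = Posterior odds / (1 + Posterior odds)
       = 3.81 / (1 + 3.81)
       = 3.81 / 4.81
       = 0.7921

The evidence increased P(H) from 0.7487 to 0.7921.


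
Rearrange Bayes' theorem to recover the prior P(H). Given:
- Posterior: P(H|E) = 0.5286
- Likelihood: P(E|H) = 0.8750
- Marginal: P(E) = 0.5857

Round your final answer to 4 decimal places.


From Bayes' theorem: P(H|E) = P(E|H) × P(H) / P(E)

Rearranging for P(H):
P(H) = P(H|E) × P(E) / P(E|H)
     = 0.5286 × 0.5857 / 0.8750
     = 0.30960102 / 0.8750
     = 0.3538
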